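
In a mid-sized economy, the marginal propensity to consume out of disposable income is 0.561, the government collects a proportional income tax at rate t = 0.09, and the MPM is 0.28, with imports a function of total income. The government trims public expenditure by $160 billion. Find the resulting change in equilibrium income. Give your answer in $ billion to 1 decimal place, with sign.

Government-spending multiplier = 1/(1 − c(1−t) + m) = 1/(1 − 0.561×0.91 + 0.28) = 1/0.76949 ≈ 1.3.
ΔY = k × ΔG = (−$160 billion) / 0.76949 ≈ −$207.9 billion.

−$207.9 billion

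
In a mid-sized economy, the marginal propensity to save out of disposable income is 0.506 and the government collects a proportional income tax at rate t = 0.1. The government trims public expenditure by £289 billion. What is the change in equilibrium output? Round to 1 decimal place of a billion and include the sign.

−£520.3 billion

MPC = 1 − MPS = 1 − 0.506 = 0.494.
Government-spending multiplier = 1/(1 − c(1−t)) = 1/(1 − 0.494×0.9) = 1/0.5554 ≈ 1.801.
ΔY = k × ΔG = (−£289 billion) / 0.5554 ≈ −£520.3 billion.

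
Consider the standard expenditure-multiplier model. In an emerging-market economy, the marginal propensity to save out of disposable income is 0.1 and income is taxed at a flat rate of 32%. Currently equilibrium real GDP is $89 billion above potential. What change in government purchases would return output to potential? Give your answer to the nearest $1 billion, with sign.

MPC = 1 − MPS = 1 − 0.1 = 0.9.
Spending multiplier = 1/(1 − c(1−t)) = 1/(1 − 0.9×0.68) = 1/0.388 ≈ 2.577.
Need ΔY = −$89 billion, so ΔG = ΔY/k = (−$89 billion) × 0.388 ≈ −$35 billion.
The government should cut government purchases by $35 billion.

−$35 billion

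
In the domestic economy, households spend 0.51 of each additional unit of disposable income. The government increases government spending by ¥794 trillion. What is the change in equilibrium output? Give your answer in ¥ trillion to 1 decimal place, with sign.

Government-spending multiplier = 1/(1 − MPC) = 1/(1 − 0.51) = 1/0.49 ≈ 2.041.
ΔY = k × ΔG = (+¥794 trillion) / 0.49 ≈ +¥1,620.4 trillion.

+¥1,620.4 trillion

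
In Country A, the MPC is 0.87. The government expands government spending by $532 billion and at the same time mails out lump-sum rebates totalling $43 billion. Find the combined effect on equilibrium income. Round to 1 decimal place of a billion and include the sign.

Expenditure multiplier = 1/(1 − MPC) = 1/(1 − 0.87) = 1/0.13 ≈ 7.692.
ΔG contributes k·ΔG = (+$532 billion) / 0.13 ≈ +$4,092.3 billion.
ΔT of −$43 billion changes first-round spending by −c·ΔT = +$37.41 billion, contributing k·(−c·ΔT) = (+$37.41 billion) / 0.13 ≈ +$287.8 billion.
Net ΔY = k(ΔG − c·ΔT) = (+$569.41 billion) / 0.13 ≈ +$4,380.1 billion.

+$4,380.1 billion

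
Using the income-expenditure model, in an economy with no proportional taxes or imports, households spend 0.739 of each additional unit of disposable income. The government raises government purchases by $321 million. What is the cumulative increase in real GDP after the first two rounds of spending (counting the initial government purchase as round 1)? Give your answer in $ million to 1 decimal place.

Round 1 adds ΔG = $321 million; each later round is MPC = 0.739 times the previous.
After 2 rounds: 321 + 237.219 = ΔG·(1 − c^2)/(1 − c) = 321 × (1 − 0.546121)/0.261 ≈ $558.2 million.

$558.2 million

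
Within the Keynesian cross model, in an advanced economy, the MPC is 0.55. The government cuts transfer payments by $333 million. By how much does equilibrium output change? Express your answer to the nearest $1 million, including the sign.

The transfer change shifts disposable income by −$333 million, so first-round consumption changes by c·ΔTR = 0.55 × (−$333 million) = −$183.15 million.
Expenditure multiplier = 1/(1 − MPC) = 1/(1 − 0.55) = 1/0.45 ≈ 2.222.
The transfer multiplier is c × k ≈ 1.222, so ΔY = k × (c·ΔTR) = (−$183.15 million) / 0.45 = −$407 million.

−$407 million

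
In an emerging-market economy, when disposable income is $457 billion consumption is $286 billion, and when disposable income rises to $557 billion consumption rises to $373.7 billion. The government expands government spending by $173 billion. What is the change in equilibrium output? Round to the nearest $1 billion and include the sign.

MPC = ΔC/ΔYd = (373.7 − 286)/(557 − 457) = 87.7/100 = 0.877.
Spending multiplier = 1/(1 − MPC) = 1/(1 − 0.877) = 1/0.123 ≈ 8.13.
ΔY = k × ΔG = (+$173 billion) / 0.123 ≈ +$1,407 billion.

+$1,407 billion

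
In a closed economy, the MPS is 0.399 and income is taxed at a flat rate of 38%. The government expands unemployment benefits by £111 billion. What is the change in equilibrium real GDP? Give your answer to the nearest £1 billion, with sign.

MPC = 1 − MPS = 1 − 0.399 = 0.601.
The transfer change shifts disposable income by +£111 billion, so first-round consumption changes by c·ΔTR = 0.601 × (+£111 billion) = +£66.711 billion.
Expenditure multiplier = 1/(1 − c(1−t)) = 1/(1 − 0.601×0.62) = 1/0.62738 ≈ 1.594.
The transfer multiplier is c × k ≈ 0.958, so ΔY = k × (c·ΔTR) = (+£66.711 billion) / 0.62738 ≈ +£106 billion.

+£106 billion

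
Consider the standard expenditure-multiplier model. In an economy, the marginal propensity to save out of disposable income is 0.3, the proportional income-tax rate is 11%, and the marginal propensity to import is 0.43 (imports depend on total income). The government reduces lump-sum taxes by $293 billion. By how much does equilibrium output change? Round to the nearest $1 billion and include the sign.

MPC = 1 − MPS = 1 − 0.3 = 0.7.
A lump-sum tax change of −$293 billion shifts disposable income by +$293 billion; first-round consumption changes by −c × ΔT = −0.7 × (−$293 billion) = +$205.1 billion.
Expenditure multiplier = 1/(1 − c(1−t) + m) = 1/(1 − 0.7×0.89 + 0.43) = 1/0.807 ≈ 1.239.
The tax multiplier is −c × k ≈ −0.867, so ΔY = k × (−c·ΔT) = (+$205.1 billion) / 0.807 ≈ +$254 billion.

+$254 billion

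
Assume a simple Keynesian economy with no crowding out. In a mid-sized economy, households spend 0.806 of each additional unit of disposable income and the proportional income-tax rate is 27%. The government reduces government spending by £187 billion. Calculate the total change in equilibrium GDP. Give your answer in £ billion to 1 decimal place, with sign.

−£454.3 billion

Spending multiplier = 1/(1 − c(1−t)) = 1/(1 − 0.806×0.73) = 1/0.41162 ≈ 2.429.
ΔY = k × ΔG = (−£187 billion) / 0.41162 ≈ −£454.3 billion.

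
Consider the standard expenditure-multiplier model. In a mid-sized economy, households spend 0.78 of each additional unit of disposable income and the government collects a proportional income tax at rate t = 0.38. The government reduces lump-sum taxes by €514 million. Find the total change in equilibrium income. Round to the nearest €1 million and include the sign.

A lump-sum tax change of −€514 million shifts disposable income by +€514 million; first-round consumption changes by −c × ΔT = −0.78 × (−€514 million) = +€400.92 million.
Expenditure multiplier = 1/(1 − c(1−t)) = 1/(1 − 0.78×0.62) = 1/0.5164 ≈ 1.936.
The tax multiplier is −c × k ≈ −1.51, so ΔY = k × (−c·ΔT) = (+€400.92 million) / 0.5164 ≈ +€776 million.

+€776 million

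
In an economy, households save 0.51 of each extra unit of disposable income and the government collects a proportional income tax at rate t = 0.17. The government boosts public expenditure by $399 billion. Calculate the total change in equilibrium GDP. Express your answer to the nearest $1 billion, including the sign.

+$673 billion

MPC = 1 − MPS = 1 − 0.51 = 0.49.
Spending multiplier = 1/(1 − c(1−t)) = 1/(1 − 0.49×0.83) = 1/0.5933 ≈ 1.685.
ΔY = k × ΔG = (+$399 billion) / 0.5933 ≈ +$673 billion.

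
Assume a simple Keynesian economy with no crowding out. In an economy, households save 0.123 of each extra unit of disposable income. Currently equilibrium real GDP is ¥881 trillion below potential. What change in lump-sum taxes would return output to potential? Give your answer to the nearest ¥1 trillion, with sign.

MPC = 1 − MPS = 1 − 0.123 = 0.877.
Spending multiplier = 1/(1 − MPC) = 1/(1 − 0.877) = 1/0.123 ≈ 8.13.
Tax multiplier = −c·k = −0.877/0.123 ≈ −7.13. Need ΔY = +¥881 trillion, so ΔT = ΔY/(−c·k) = −(+¥881 trillion) × 0.123 / 0.877 ≈ −¥124 trillion.
The government should cut lump-sum taxes by ¥124 trillion.

−¥124 trillion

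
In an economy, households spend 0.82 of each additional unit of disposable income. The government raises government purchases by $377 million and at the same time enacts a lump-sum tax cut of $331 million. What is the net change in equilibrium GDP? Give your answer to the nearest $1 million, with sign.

Expenditure multiplier = 1/(1 − MPC) = 1/(1 − 0.82) = 1/0.18 ≈ 5.556.
ΔG contributes k·ΔG = (+$377 million) / 0.18 ≈ +$2,094.4 million.
ΔT of −$331 million changes first-round spending by −c·ΔT = +$271.42 million, contributing k·(−c·ΔT) = (+$271.42 million) / 0.18 ≈ +$1,507.9 million.
Net ΔY = k(ΔG − c·ΔT) = (+$648.42 million) / 0.18 ≈ +$3,602 million.

+$3,602 million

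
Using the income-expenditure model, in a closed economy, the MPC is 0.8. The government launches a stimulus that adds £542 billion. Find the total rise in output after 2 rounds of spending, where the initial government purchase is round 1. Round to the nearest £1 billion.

Round 1 adds ΔG = £542 billion; each later round is MPC = 0.8 times the previous.
After 2 rounds: 542 + 433.6 = ΔG·(1 − c^2)/(1 − c) = 542 × (1 − 0.64)/0.2 ≈ £976 billion.

£976 billion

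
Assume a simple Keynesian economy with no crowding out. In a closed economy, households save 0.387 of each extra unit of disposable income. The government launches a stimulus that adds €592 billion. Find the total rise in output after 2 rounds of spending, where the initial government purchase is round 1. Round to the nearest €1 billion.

MPC = 1 − MPS = 1 − 0.387 = 0.613.
Round 1 adds ΔG = €592 billion; each later round is MPC = 0.613 times the previous.
After 2 rounds: 592 + 362.896 = ΔG·(1 − c^2)/(1 − c) = 592 × (1 − 0.375769)/0.387 ≈ €955 billion.

€955 billion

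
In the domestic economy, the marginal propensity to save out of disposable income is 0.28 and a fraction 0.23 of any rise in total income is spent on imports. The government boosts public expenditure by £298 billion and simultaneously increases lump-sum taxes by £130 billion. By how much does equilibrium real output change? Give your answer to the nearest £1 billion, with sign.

+£401 billion

MPC = 1 − MPS = 1 − 0.28 = 0.72.
Expenditure multiplier = 1/(1 − c + m) = 1/(1 − 0.72 + 0.23) = 1/0.51 ≈ 1.961.
ΔG contributes k·ΔG = (+£298 billion) / 0.51 ≈ +£584.3 billion.
ΔT of +£130 billion changes first-round spending by −c·ΔT = −£93.6 billion, contributing k·(−c·ΔT) = (−£93.6 billion) / 0.51 ≈ −£183.5 billion.
Net ΔY = k(ΔG − c·ΔT) = (+£204.4 billion) / 0.51 ≈ +£401 billion.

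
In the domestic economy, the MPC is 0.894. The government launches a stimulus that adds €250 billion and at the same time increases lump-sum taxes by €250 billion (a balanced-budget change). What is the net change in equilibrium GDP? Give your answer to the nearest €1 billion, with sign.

+€250 billion

Expenditure multiplier = 1/(1 − MPC) = 1/(1 − 0.894) = 1/0.106 ≈ 9.434.
ΔG contributes k·ΔG = (+€250 billion) / 0.106 ≈ +€2,358.5 billion.
ΔT of +€250 billion changes first-round spending by −c·ΔT = −€223.5 billion, contributing k·(−c·ΔT) = (−€223.5 billion) / 0.106 ≈ −€2,108.5 billion.
With ΔG = ΔT and no other leakages, the balanced-budget multiplier is 1, so ΔY = ΔG = +€250 billion.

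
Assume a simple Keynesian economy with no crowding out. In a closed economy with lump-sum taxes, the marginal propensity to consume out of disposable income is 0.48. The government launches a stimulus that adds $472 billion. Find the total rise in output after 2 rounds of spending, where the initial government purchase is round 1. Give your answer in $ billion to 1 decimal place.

Round 1 adds ΔG = $472 billion; each later round is MPC = 0.48 times the previous.
After 2 rounds: 472 + 226.56 = ΔG·(1 − c^2)/(1 − c) = 472 × (1 − 0.2304)/0.52 ≈ $698.6 billion.

$698.6 billion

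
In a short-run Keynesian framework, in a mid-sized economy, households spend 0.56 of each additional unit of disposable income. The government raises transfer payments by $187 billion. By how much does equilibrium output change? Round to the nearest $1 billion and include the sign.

+$238 billion

The transfer change shifts disposable income by +$187 billion, so first-round consumption changes by c·ΔTR = 0.56 × (+$187 billion) = +$104.72 billion.
Expenditure multiplier = 1/(1 − MPC) = 1/(1 − 0.56) = 1/0.44 ≈ 2.273.
The transfer multiplier is c × k ≈ 1.273, so ΔY = k × (c·ΔTR) = (+$104.72 billion) / 0.44 = +$238 billion.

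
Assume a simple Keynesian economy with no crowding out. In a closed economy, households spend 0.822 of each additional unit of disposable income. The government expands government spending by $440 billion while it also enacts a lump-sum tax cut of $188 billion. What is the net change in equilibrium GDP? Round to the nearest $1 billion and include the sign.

+$3,340 billion

Expenditure multiplier = 1/(1 − MPC) = 1/(1 − 0.822) = 1/0.178 ≈ 5.618.
ΔG contributes k·ΔG = (+$440 billion) / 0.178 ≈ +$2,471.9 billion.
ΔT of −$188 billion changes first-round spending by −c·ΔT = +$154.536 billion, contributing k·(−c·ΔT) = (+$154.536 billion) / 0.178 ≈ +$868.2 billion.
Net ΔY = k(ΔG − c·ΔT) = (+$594.536 billion) / 0.178 ≈ +$3,340 billion.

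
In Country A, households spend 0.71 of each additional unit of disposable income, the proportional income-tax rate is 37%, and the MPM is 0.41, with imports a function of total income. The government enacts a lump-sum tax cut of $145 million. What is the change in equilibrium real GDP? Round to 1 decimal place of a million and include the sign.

A lump-sum tax change of −$145 million shifts disposable income by +$145 million; first-round consumption changes by −c × ΔT = −0.71 × (−$145 million) = +$102.95 million.
Expenditure multiplier = 1/(1 − c(1−t) + m) = 1/(1 − 0.71×0.63 + 0.41) = 1/0.9627 ≈ 1.039.
The tax multiplier is −c × k ≈ −0.738, so ΔY = k × (−c·ΔT) = (+$102.95 million) / 0.9627 ≈ +$106.9 million.

+$106.9 million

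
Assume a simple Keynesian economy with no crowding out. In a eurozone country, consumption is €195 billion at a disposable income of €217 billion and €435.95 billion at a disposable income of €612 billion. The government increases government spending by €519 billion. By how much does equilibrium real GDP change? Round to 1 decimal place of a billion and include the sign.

MPC = ΔC/ΔYd = (435.95 − 195)/(612 − 217) = 240.95/395 = 0.61.
Spending multiplier = 1/(1 − MPC) = 1/(1 − 0.61) = 1/0.39 ≈ 2.564.
ΔY = k × ΔG = (+€519 billion) / 0.39 ≈ +€1,330.8 billion.

+€1,330.8 billion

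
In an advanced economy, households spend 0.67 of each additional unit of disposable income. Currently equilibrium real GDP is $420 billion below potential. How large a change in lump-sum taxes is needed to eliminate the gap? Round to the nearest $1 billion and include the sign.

Spending multiplier = 1/(1 − MPC) = 1/(1 − 0.67) = 1/0.33 ≈ 3.03.
Tax multiplier = −c·k = −0.67/0.33 ≈ −2.03. Need ΔY = +$420 billion, so ΔT = ΔY/(−c·k) = −(+$420 billion) × 0.33 / 0.67 ≈ −$207 billion.
The government should cut lump-sum taxes by $207 billion.

−$207 billion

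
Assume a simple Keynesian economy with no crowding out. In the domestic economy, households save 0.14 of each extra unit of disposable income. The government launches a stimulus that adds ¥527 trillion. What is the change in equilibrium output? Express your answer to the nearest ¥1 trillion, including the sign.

+¥3,764 trillion

MPC = 1 − MPS = 1 − 0.14 = 0.86.
Government-spending multiplier = 1/(1 − MPC) = 1/(1 − 0.86) = 1/0.14 ≈ 7.143.
ΔY = k × ΔG = (+¥527 trillion) / 0.14 ≈ +¥3,764 trillion.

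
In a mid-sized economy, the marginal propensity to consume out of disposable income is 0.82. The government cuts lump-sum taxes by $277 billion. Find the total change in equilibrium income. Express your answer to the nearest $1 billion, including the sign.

A lump-sum tax change of −$277 billion shifts disposable income by +$277 billion; first-round consumption changes by −c × ΔT = −0.82 × (−$277 billion) = +$227.14 billion.
Expenditure multiplier = 1/(1 − MPC) = 1/(1 − 0.82) = 1/0.18 ≈ 5.556.
The tax multiplier is −c × k ≈ −4.556, so ΔY = k × (−c·ΔT) = (+$227.14 billion) / 0.18 ≈ +$1,262 billion.

+$1,262 billion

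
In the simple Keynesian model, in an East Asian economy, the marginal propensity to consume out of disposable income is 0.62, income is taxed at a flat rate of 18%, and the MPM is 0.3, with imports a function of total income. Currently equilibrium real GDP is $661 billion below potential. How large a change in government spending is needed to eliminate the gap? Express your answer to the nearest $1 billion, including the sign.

Spending multiplier = 1/(1 − c(1−t) + m) = 1/(1 − 0.62×0.82 + 0.3) = 1/0.7916 ≈ 1.263.
Need ΔY = +$661 billion, so ΔG = ΔY/k = (+$661 billion) × 0.7916 ≈ +$523 billion.
The government should increase government spending by $523 billion.

+$523 billion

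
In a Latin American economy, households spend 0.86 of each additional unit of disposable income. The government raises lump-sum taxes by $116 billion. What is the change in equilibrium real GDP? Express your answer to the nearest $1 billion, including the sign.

A lump-sum tax change of +$116 billion shifts disposable income by −$116 billion; first-round consumption changes by −c × ΔT = −0.86 × (+$116 billion) = −$99.76 billion.
Expenditure multiplier = 1/(1 − MPC) = 1/(1 − 0.86) = 1/0.14 ≈ 7.143.
The tax multiplier is −c × k ≈ −6.143, so ΔY = k × (−c·ΔT) = (−$99.76 billion) / 0.14 ≈ −$713 billion.

−$713 billion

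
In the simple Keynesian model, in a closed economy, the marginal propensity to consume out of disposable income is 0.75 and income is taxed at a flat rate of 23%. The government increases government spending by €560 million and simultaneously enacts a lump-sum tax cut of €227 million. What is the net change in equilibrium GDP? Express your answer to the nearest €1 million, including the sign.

+€1,728 million

Expenditure multiplier = 1/(1 − c(1−t)) = 1/(1 − 0.75×0.77) = 1/0.4225 ≈ 2.367.
ΔG contributes k·ΔG = (+€560 million) / 0.4225 ≈ +€1,325.4 million.
ΔT of −€227 million changes first-round spending by −c·ΔT = +€170.25 million, contributing k·(−c·ΔT) = (+€170.25 million) / 0.4225 ≈ +€403 million.
Net ΔY = k(ΔG − c·ΔT) = (+€730.25 million) / 0.4225 ≈ +€1,728 million.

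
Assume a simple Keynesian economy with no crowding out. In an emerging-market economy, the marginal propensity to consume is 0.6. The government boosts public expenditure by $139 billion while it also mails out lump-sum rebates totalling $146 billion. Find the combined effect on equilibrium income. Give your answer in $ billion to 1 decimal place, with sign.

+$566.5 billion

Expenditure multiplier = 1/(1 − MPC) = 1/(1 − 0.6) = 1/0.4 = 2.5.
ΔG contributes k·ΔG = (+$139 billion) / 0.4 = +$347.5 billion.
ΔT of −$146 billion changes first-round spending by −c·ΔT = +$87.6 billion, contributing k·(−c·ΔT) = (+$87.6 billion) / 0.4 = +$219 billion.
Net ΔY = k(ΔG − c·ΔT) = (+$226.6 billion) / 0.4 = +$566.5 billion.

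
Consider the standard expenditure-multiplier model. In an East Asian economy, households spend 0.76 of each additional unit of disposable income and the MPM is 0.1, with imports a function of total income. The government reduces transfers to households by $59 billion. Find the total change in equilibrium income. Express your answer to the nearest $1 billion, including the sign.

The transfer change shifts disposable income by −$59 billion, so first-round consumption changes by c·ΔTR = 0.76 × (−$59 billion) = −$44.84 billion.
Expenditure multiplier = 1/(1 − c + m) = 1/(1 − 0.76 + 0.1) = 1/0.34 ≈ 2.941.
The transfer multiplier is c × k ≈ 2.235, so ΔY = k × (c·ΔTR) = (−$44.84 billion) / 0.34 ≈ −$132 billion.

−$132 billion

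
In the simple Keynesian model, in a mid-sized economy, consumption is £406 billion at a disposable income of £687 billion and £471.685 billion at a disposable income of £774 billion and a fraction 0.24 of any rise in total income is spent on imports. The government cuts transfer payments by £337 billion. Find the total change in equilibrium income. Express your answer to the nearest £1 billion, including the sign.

−£525 billion

MPC = ΔC/ΔYd = (471.685 − 406)/(774 − 687) = 65.685/87 = 0.755.
The transfer change shifts disposable income by −£337 billion, so first-round consumption changes by c·ΔTR = 0.755 × (−£337 billion) = −£254.435 billion.
Expenditure multiplier = 1/(1 − c + m) = 1/(1 − 0.755 + 0.24) = 1/0.485 ≈ 2.062.
The transfer multiplier is c × k ≈ 1.557, so ΔY = k × (c·ΔTR) = (−£254.435 billion) / 0.485 ≈ −£525 billion.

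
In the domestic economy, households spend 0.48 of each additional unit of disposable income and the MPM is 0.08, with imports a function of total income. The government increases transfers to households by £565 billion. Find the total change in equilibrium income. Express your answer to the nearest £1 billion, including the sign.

The transfer change shifts disposable income by +£565 billion, so first-round consumption changes by c·ΔTR = 0.48 × (+£565 billion) = +£271.2 billion.
Expenditure multiplier = 1/(1 − c + m) = 1/(1 − 0.48 + 0.08) = 1/0.6 ≈ 1.667.
The transfer multiplier is c × k = 0.8, so ΔY = k × (c·ΔTR) = (+£271.2 billion) / 0.6 = +£452 billion.

+£452 billion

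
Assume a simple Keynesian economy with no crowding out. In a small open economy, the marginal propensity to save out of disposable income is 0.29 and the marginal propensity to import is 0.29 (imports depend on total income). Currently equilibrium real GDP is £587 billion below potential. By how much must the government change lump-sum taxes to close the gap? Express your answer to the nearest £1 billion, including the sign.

−£480 billion

MPC = 1 − MPS = 1 − 0.29 = 0.71.
Spending multiplier = 1/(1 − c + m) = 1/(1 − 0.71 + 0.29) = 1/0.58 ≈ 1.724.
Tax multiplier = −c·k = −0.71/0.58 ≈ −1.224. Need ΔY = +£587 billion, so ΔT = ΔY/(−c·k) = −(+£587 billion) × 0.58 / 0.71 ≈ −£480 billion.
The government should cut lump-sum taxes by £480 billion.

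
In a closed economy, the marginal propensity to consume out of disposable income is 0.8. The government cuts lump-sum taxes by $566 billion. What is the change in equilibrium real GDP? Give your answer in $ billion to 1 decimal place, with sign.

A lump-sum tax change of −$566 billion shifts disposable income by +$566 billion; first-round consumption changes by −c × ΔT = −0.8 × (−$566 billion) = +$452.8 billion.
Expenditure multiplier = 1/(1 − MPC) = 1/(1 − 0.8) = 1/0.2 = 5.
The tax multiplier is −c × k = −4, so ΔY = k × (−c·ΔT) = (+$452.8 billion) / 0.2 = +$2,264 billion.

+$2,264.0 billion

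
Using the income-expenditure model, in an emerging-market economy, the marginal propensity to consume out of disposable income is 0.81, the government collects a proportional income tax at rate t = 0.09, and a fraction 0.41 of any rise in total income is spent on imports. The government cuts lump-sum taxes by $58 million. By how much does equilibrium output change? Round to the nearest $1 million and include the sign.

A lump-sum tax change of −$58 million shifts disposable income by +$58 million; first-round consumption changes by −c × ΔT = −0.81 × (−$58 million) = +$46.98 million.
Expenditure multiplier = 1/(1 − c(1−t) + m) = 1/(1 − 0.81×0.91 + 0.41) = 1/0.6729 ≈ 1.486.
The tax multiplier is −c × k ≈ −1.204, so ΔY = k × (−c·ΔT) = (+$46.98 million) / 0.6729 ≈ +$70 million.

+$70 million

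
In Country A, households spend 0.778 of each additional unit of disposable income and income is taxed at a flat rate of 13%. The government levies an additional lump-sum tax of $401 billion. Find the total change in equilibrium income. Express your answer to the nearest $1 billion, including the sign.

A lump-sum tax change of +$401 billion shifts disposable income by −$401 billion; first-round consumption changes by −c × ΔT = −0.778 × (+$401 billion) = −$311.978 billion.
Expenditure multiplier = 1/(1 − c(1−t)) = 1/(1 − 0.778×0.87) = 1/0.32314 ≈ 3.095.
The tax multiplier is −c × k ≈ −2.408, so ΔY = k × (−c·ΔT) = (−$311.978 billion) / 0.32314 ≈ −$965 billion.

−$965 billion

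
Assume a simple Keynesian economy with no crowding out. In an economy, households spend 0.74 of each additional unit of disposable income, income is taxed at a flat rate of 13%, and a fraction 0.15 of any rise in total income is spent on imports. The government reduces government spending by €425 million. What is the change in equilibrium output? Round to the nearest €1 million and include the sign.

Expenditure multiplier = 1/(1 − c(1−t) + m) = 1/(1 − 0.74×0.87 + 0.15) = 1/0.5062 ≈ 1.976.
ΔY = k × ΔG = (−€425 million) / 0.5062 ≈ −€840 million.

−€840 million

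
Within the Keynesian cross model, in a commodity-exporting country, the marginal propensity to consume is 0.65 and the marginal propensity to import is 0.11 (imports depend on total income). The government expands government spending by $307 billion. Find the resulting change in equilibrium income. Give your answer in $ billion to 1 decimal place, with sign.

+$667.4 billion

Spending multiplier = 1/(1 − c + m) = 1/(1 − 0.65 + 0.11) = 1/0.46 ≈ 2.174.
ΔY = k × ΔG = (+$307 billion) / 0.46 ≈ +$667.4 billion.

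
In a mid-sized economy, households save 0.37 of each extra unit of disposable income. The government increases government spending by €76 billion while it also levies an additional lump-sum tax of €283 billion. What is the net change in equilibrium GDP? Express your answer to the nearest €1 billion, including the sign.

−€276 billion

MPC = 1 − MPS = 1 − 0.37 = 0.63.
Expenditure multiplier = 1/(1 − MPC) = 1/(1 − 0.63) = 1/0.37 ≈ 2.703.
ΔG contributes k·ΔG = (+€76 billion) / 0.37 ≈ +€205.4 billion.
ΔT of +€283 billion changes first-round spending by −c·ΔT = −€178.29 billion, contributing k·(−c·ΔT) = (−€178.29 billion) / 0.37 ≈ −€481.9 billion.
Net ΔY = k(ΔG − c·ΔT) = (−€102.29 billion) / 0.37 ≈ −€276 billion.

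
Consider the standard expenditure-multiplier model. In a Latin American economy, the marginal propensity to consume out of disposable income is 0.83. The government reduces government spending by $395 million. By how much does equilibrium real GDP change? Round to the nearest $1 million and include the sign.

−$2,324 million

Expenditure multiplier = 1/(1 − MPC) = 1/(1 − 0.83) = 1/0.17 ≈ 5.882.
ΔY = k × ΔG = (−$395 million) / 0.17 ≈ −$2,324 million.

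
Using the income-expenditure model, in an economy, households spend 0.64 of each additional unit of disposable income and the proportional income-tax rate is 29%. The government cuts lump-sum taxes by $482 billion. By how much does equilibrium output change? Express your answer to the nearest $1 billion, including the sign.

+$565 billion

A lump-sum tax change of −$482 billion shifts disposable income by +$482 billion; first-round consumption changes by −c × ΔT = −0.64 × (−$482 billion) = +$308.48 billion.
Expenditure multiplier = 1/(1 − c(1−t)) = 1/(1 − 0.64×0.71) = 1/0.5456 ≈ 1.833.
The tax multiplier is −c × k ≈ −1.173, so ΔY = k × (−c·ΔT) = (+$308.48 billion) / 0.5456 ≈ +$565 billion.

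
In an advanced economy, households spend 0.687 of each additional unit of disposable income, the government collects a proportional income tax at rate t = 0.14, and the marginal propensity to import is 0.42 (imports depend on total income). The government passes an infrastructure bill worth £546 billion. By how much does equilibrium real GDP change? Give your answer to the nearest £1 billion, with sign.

Expenditure multiplier = 1/(1 − c(1−t) + m) = 1/(1 − 0.687×0.86 + 0.42) = 1/0.82918 ≈ 1.206.
ΔY = k × ΔG = (+£546 billion) / 0.82918 ≈ +£658 billion.

+£658 billion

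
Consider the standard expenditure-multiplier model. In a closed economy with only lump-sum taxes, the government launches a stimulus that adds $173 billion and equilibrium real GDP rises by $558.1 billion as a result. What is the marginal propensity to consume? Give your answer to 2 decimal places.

Implied spending multiplier k = ΔY/ΔG = 558.1/173 ≈ 3.226.
Since k = 1/(1 − MPC), MPC = 1 − 1/k = 1 − ΔG/ΔY = 1 − 173/558.1 ≈ 0.69.

0.69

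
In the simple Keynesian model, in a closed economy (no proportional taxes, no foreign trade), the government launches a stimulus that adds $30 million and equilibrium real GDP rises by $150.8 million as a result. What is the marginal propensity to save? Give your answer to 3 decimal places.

Implied spending multiplier k = ΔY/ΔG = 150.8/30 ≈ 5.0267.
Since k = 1/(1 − MPC), MPC = 1 − 1/k = 1 − ΔG/ΔY = 1 − 30/150.8 ≈ 0.801.
MPS = 1 − MPC = 0.199.

0.199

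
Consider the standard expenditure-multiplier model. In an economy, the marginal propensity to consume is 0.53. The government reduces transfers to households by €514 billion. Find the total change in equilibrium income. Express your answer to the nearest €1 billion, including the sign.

−€580 billion

The transfer change shifts disposable income by −€514 billion, so first-round consumption changes by c·ΔTR = 0.53 × (−€514 billion) = −€272.42 billion.
Expenditure multiplier = 1/(1 − MPC) = 1/(1 − 0.53) = 1/0.47 ≈ 2.128.
The transfer multiplier is c × k ≈ 1.128, so ΔY = k × (c·ΔTR) = (−€272.42 billion) / 0.47 ≈ −€580 billion.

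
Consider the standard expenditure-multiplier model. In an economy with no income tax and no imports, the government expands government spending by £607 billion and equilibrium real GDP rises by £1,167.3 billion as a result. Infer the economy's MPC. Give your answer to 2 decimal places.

Implied spending multiplier k = ΔY/ΔG = 1,167.3/607 ≈ 1.9231.
Since k = 1/(1 − MPC), MPC = 1 − 1/k = 1 − ΔG/ΔY = 1 − 607/1,167.3 ≈ 0.48.

0.48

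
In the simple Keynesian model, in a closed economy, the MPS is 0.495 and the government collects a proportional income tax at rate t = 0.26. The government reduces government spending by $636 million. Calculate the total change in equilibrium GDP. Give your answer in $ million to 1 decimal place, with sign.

MPC = 1 − MPS = 1 − 0.495 = 0.505.
Expenditure multiplier = 1/(1 − c(1−t)) = 1/(1 − 0.505×0.74) = 1/0.6263 ≈ 1.597.
ΔY = k × ΔG = (−$636 million) / 0.6263 ≈ −$1,015.5 million.

−$1,015.5 million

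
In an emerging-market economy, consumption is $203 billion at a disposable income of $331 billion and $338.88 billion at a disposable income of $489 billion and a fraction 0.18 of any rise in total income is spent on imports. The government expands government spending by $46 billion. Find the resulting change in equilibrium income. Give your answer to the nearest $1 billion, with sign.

MPC = ΔC/ΔYd = (338.88 − 203)/(489 − 331) = 135.88/158 = 0.86.
Expenditure multiplier = 1/(1 − c + m) = 1/(1 − 0.86 + 0.18) = 1/0.32 = 3.125.
ΔY = k × ΔG = (+$46 billion) / 0.32 ≈ +$144 billion.

+$144 billion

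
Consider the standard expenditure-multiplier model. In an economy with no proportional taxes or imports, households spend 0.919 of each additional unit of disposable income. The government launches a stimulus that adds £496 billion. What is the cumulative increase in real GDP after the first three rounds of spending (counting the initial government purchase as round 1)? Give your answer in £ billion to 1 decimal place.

Round 1 adds ΔG = £496 billion; each later round is MPC = 0.919 times the previous.
After 3 rounds: 496 + 455.824 + 418.902256 = ΔG·(1 − c^3)/(1 − c) = 496 × (1 − 0.776151559)/0.081 ≈ £1,370.7 billion.

£1,370.7 billion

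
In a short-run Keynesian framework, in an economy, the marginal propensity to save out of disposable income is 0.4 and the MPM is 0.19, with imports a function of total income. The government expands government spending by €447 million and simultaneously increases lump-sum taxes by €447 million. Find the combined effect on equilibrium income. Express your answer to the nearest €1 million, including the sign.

MPC = 1 − MPS = 1 − 0.4 = 0.6.
Expenditure multiplier = 1/(1 − c + m) = 1/(1 − 0.6 + 0.19) = 1/0.59 ≈ 1.695.
ΔG contributes k·ΔG = (+€447 million) / 0.59 ≈ +€757.6 million.
ΔT of +€447 million changes first-round spending by −c·ΔT = −€268.2 million, contributing k·(−c·ΔT) = (−€268.2 million) / 0.59 ≈ −€454.6 million.
Net ΔY = k(ΔG − c·ΔT) = (+€178.8 million) / 0.59 ≈ +€303 million.

+€303 million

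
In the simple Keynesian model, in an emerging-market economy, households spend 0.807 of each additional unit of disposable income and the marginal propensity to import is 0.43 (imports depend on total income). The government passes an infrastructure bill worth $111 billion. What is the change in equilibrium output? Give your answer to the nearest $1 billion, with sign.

Spending multiplier = 1/(1 − c + m) = 1/(1 − 0.807 + 0.43) = 1/0.623 ≈ 1.605.
ΔY = k × ΔG = (+$111 billion) / 0.623 ≈ +$178 billion.

+$178 billion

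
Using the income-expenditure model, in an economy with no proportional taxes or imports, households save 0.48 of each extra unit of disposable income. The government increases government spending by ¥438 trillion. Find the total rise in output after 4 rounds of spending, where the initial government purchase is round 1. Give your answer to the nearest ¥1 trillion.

MPC = 1 − MPS = 1 − 0.48 = 0.52.
Round 1 adds ΔG = ¥438 trillion; each later round is MPC = 0.52 times the previous.
After 4 rounds: 438 + 227.76 + 118.4352 + 61.586304 = ΔG·(1 − c^4)/(1 − c) = 438 × (1 − 0.07311616)/0.48 ≈ ¥846 trillion.

¥846 trillion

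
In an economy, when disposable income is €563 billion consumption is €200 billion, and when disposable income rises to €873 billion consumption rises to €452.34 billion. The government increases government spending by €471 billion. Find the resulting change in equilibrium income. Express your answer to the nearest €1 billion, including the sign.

+€2,532 billion

MPC = ΔC/ΔYd = (452.34 − 200)/(873 − 563) = 252.34/310 = 0.814.
Government-spending multiplier = 1/(1 − MPC) = 1/(1 − 0.814) = 1/0.186 ≈ 5.376.
ΔY = k × ΔG = (+€471 billion) / 0.186 ≈ +€2,532 billion.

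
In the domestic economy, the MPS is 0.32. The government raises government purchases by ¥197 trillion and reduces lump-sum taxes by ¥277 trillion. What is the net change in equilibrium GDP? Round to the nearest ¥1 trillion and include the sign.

MPC = 1 − MPS = 1 − 0.32 = 0.68.
Expenditure multiplier = 1/(1 − MPC) = 1/(1 − 0.68) = 1/0.32 = 3.125.
ΔG contributes k·ΔG = (+¥197 trillion) / 0.32 ≈ +¥615.6 trillion.
ΔT of −¥277 trillion changes first-round spending by −c·ΔT = +¥188.36 trillion, contributing k·(−c·ΔT) = (+¥188.36 trillion) / 0.32 ≈ +¥588.6 trillion.
Net ΔY = k(ΔG − c·ΔT) = (+¥385.36 trillion) / 0.32 ≈ +¥1,204 trillion.

+¥1,204 trillion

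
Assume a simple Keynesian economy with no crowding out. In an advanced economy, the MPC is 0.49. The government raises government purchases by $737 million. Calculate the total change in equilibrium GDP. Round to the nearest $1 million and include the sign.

+$1,445 million

Expenditure multiplier = 1/(1 − MPC) = 1/(1 − 0.49) = 1/0.51 ≈ 1.961.
ΔY = k × ΔG = (+$737 million) / 0.51 ≈ +$1,445 million.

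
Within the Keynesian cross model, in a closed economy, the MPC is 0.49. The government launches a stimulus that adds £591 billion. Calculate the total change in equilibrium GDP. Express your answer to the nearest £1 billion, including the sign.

+£1,159 billion

Government-spending multiplier = 1/(1 − MPC) = 1/(1 − 0.49) = 1/0.51 ≈ 1.961.
ΔY = k × ΔG = (+£591 billion) / 0.51 ≈ +£1,159 billion.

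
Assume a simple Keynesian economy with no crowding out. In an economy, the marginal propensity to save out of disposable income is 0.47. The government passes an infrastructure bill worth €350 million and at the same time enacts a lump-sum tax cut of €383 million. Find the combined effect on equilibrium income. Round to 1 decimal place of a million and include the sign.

MPC = 1 − MPS = 1 − 0.47 = 0.53.
Expenditure multiplier = 1/(1 − MPC) = 1/(1 − 0.53) = 1/0.47 ≈ 2.128.
ΔG contributes k·ΔG = (+€350 million) / 0.47 ≈ +€744.7 million.
ΔT of −€383 million changes first-round spending by −c·ΔT = +€202.99 million, contributing k·(−c·ΔT) = (+€202.99 million) / 0.47 ≈ +€431.9 million.
Net ΔY = k(ΔG − c·ΔT) = (+€552.99 million) / 0.47 ≈ +€1,176.6 million.

+€1,176.6 million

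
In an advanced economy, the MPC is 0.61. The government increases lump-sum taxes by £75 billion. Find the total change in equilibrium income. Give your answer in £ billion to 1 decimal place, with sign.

A lump-sum tax change of +£75 billion shifts disposable income by −£75 billion; first-round consumption changes by −c × ΔT = −0.61 × (+£75 billion) = −£45.75 billion.
Expenditure multiplier = 1/(1 − MPC) = 1/(1 − 0.61) = 1/0.39 ≈ 2.564.
The tax multiplier is −c × k ≈ −1.564, so ΔY = k × (−c·ΔT) = (−£45.75 billion) / 0.39 ≈ −£117.3 billion.

−£117.3 billion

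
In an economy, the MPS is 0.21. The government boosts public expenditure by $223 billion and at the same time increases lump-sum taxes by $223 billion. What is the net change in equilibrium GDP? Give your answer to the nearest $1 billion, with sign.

+$223 billion

MPC = 1 − MPS = 1 − 0.21 = 0.79.
Expenditure multiplier = 1/(1 − MPC) = 1/(1 − 0.79) = 1/0.21 ≈ 4.762.
ΔG contributes k·ΔG = (+$223 billion) / 0.21 ≈ +$1,061.9 billion.
ΔT of +$223 billion changes first-round spending by −c·ΔT = −$176.17 billion, contributing k·(−c·ΔT) = (−$176.17 billion) / 0.21 ≈ −$838.9 billion.
With ΔG = ΔT and no other leakages, the balanced-budget multiplier is 1, so ΔY = ΔG = +$223 billion.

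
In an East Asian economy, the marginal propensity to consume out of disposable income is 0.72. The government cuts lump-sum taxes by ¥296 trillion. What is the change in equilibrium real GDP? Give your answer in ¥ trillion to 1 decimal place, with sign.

+¥761.1 trillion

A lump-sum tax change of −¥296 trillion shifts disposable income by +¥296 trillion; first-round consumption changes by −c × ΔT = −0.72 × (−¥296 trillion) = +¥213.12 trillion.
Expenditure multiplier = 1/(1 − MPC) = 1/(1 − 0.72) = 1/0.28 ≈ 3.571.
The tax multiplier is −c × k ≈ −2.571, so ΔY = k × (−c·ΔT) = (+¥213.12 trillion) / 0.28 ≈ +¥761.1 trillion.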